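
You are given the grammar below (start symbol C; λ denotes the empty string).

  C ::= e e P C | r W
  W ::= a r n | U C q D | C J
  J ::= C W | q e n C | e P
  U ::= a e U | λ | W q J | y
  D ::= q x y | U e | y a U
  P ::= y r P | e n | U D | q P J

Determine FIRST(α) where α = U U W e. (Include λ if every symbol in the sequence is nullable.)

{ a, e, r, y }

Add FIRST(U)\{λ} = { a, e, r, y }; U is nullable, continue.
Add FIRST(U)\{λ} = { a, e, r, y }; U is nullable, continue.
Add FIRST(W) = { a, e, r, y }; W is not nullable, stop.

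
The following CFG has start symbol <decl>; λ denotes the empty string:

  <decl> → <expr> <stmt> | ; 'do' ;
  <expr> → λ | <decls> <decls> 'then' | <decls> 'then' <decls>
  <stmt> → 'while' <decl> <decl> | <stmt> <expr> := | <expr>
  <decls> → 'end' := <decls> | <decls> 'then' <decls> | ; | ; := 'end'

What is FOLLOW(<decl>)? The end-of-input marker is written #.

{ #, 'end', 'while', :=, ; }

<decl> is the start symbol, so # ∈ FOLLOW(<decl>).
In <stmt> → 'while' <decl> <decl>: add FIRST(<decl>)\{λ} = { 'end', 'while', :=, ; }.
  Since <decl> is nullable, also add FOLLOW(<stmt>) = { #, 'end', 'while', :=, ; }.
In <stmt> → 'while' <decl> <decl>: <decl> is at the end, add FOLLOW(<stmt>) = { #, 'end', 'while', :=, ; }.
Union: FOLLOW(<decl>) = { #, 'end', 'while', :=, ; }.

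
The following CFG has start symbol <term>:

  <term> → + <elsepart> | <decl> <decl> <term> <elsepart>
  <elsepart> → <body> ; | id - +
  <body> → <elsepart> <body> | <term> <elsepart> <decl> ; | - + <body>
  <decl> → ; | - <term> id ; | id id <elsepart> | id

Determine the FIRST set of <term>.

<term> → + <elsepart> contributes {+}.
From <term> → <decl> <decl> <term> <elsepart>: add FIRST(<decl>) = { -, ;, id }.
Union: FIRST(<term>) = { +, -, ;, id }.

{ +, -, ;, id }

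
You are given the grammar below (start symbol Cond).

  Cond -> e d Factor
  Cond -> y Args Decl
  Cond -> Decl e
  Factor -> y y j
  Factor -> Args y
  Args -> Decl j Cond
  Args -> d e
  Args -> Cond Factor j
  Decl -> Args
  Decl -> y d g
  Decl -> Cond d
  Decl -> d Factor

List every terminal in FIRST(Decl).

From Decl -> Args: add FIRST(Args) = { d, e, y }.
Decl -> y d g contributes {y}.
From Decl -> Cond d: add FIRST(Cond) = { d, e, y }.
Decl -> d Factor contributes {d}.
Union: FIRST(Decl) = { d, e, y }.

{ d, e, y }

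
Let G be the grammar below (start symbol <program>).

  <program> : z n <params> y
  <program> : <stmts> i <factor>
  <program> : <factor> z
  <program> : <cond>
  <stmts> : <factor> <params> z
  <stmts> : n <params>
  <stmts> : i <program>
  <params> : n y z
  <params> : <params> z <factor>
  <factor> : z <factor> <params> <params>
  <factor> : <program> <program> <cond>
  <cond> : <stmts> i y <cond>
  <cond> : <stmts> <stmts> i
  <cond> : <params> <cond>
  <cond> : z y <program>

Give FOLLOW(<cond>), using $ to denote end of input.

{ $, i, n, y, z }

In <program> : <cond>: <cond> is at the end, add FOLLOW(<program>) = { $, i, n, y, z }.
In <factor> : <program> <program> <cond>: <cond> is at the end, add FOLLOW(<factor>) = { $, i, n, y, z }.
In <cond> : <stmts> i y <cond>: <cond> is at the end, add FOLLOW(<cond>) = { $, i, n, y, z }.
In <cond> : <params> <cond>: <cond> is at the end, add FOLLOW(<cond>) = { $, i, n, y, z }.
Union: FOLLOW(<cond>) = { $, i, n, y, z }.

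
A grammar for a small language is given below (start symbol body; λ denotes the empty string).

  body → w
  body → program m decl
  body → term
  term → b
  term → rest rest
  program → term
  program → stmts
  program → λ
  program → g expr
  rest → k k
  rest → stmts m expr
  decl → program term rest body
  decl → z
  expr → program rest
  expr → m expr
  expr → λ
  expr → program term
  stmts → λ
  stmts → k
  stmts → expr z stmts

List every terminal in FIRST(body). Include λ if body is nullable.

body → w contributes {w}.
From body → program m decl: program nullable, take FIRST(program) ∪ {m} = { b, g, k, m, z }.
From body → term: add FIRST(term) = { b, g, k, m, z }.
Union: FIRST(body) = { b, g, k, m, w, z }.

{ b, g, k, m, w, z }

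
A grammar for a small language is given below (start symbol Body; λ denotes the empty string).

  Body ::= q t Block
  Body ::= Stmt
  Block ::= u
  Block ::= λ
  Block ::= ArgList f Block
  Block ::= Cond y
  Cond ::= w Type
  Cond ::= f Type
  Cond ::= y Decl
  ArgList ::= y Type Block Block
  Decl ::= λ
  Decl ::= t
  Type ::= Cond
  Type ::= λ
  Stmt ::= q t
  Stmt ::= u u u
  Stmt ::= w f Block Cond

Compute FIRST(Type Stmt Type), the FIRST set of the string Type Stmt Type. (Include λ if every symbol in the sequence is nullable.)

{ f, q, u, w, y }

Add FIRST(Type)\{λ} = { f, w, y }; Type is nullable, continue.
Add FIRST(Stmt) = { q, u, w }; Stmt is not nullable, stop.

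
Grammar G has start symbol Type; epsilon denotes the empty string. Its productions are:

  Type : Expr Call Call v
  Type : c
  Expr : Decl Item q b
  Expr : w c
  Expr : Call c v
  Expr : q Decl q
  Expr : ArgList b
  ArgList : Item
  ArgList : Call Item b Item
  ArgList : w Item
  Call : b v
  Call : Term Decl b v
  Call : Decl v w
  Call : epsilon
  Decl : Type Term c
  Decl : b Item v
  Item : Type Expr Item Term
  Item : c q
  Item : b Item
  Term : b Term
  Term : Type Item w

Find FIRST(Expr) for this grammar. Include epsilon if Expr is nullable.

From Expr : Decl Item q b: add FIRST(Decl) = { b, c, q, w }.
Expr : w c contributes {w}.
From Expr : Call c v: Call nullable, take FIRST(Call) ∪ {c} = { b, c, q, w }.
Expr : q Decl q contributes {q}.
From Expr : ArgList b: add FIRST(ArgList) = { b, c, q, w }.
Union: FIRST(Expr) = { b, c, q, w }.

{ b, c, q, w }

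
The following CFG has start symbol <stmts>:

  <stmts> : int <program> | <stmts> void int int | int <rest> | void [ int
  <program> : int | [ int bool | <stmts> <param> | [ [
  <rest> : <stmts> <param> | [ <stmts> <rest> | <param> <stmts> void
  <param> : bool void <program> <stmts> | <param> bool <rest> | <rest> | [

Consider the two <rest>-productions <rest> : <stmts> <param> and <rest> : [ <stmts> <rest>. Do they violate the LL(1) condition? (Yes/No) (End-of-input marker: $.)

FIRST(<stmts> <param>) = { int, void } and FIRST([ <stmts> <rest>) = { [ }.
The FIRST sets are disjoint and neither alternative is nullable — no conflict.

No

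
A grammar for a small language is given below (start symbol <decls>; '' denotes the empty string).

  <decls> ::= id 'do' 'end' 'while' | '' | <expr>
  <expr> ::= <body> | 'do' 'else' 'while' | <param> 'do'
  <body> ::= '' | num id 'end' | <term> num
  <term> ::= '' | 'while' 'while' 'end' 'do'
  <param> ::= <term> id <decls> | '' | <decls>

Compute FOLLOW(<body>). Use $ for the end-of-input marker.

{ $, 'do' }

In <expr> ::= <body>: <body> is at the end, add FOLLOW(<expr>) = { $, 'do' }.
Union: FOLLOW(<body>) = { $, 'do' }.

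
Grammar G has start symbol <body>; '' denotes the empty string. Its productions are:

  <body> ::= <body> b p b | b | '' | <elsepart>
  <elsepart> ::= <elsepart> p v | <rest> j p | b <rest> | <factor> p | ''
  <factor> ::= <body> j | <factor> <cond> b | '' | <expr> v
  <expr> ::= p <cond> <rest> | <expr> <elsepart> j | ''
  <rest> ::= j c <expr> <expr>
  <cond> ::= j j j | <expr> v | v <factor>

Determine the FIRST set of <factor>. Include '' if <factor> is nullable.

{ b, j, p, v, '' }

From <factor> ::= <body> j: <body> nullable, take FIRST(<body>) ∪ {j} = { b, j, p, v }.
From <factor> ::= <factor> <cond> b: <factor> nullable, take FIRST(<factor>) ∪ FIRST(<cond>) = { b, j, p, v }.
<factor> ::= '' contributes ''.
From <factor> ::= <expr> v: <expr> nullable, take FIRST(<expr>) ∪ {v} = { b, j, p, v }.
Union: FIRST(<factor>) = { b, j, p, v, '' }.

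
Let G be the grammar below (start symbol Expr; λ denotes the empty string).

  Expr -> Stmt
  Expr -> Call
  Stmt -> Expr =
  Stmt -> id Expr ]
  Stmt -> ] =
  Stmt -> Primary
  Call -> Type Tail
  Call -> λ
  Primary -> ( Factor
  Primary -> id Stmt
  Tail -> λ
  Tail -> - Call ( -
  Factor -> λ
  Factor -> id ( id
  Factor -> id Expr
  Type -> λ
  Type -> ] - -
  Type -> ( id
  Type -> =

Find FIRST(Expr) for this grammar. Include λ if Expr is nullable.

{ (, -, =, ], id, λ }

From Expr -> Stmt: add FIRST(Stmt) = { (, -, =, ], id }.
From Expr -> Call: add FIRST(Call) = { (, -, =, ], λ } (including λ since Call is nullable).
Union: FIRST(Expr) = { (, -, =, ], id, λ }.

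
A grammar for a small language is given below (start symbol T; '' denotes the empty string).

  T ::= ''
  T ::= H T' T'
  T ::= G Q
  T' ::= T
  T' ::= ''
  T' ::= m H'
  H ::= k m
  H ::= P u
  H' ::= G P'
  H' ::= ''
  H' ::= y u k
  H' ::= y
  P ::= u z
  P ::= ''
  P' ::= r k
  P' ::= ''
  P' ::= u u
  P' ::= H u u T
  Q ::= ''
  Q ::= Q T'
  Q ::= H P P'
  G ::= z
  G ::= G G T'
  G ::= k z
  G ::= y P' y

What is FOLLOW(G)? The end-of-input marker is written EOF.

In T ::= G Q: add FIRST(Q)\{''} = { k, m, u, y, z }.
  Since Q is nullable, also add FOLLOW(T) = { EOF, k, m, r, u, y, z }.
In H' ::= G P': add FIRST(P')\{''} = { k, r, u }.
  Since P' is nullable, also add FOLLOW(H') = { EOF, k, m, r, u, y, z }.
In G ::= G G T': add FIRST(G T') = { k, y, z }.
In G ::= G G T': add FIRST(T')\{''} = { k, m, u, y, z }.
  Since T' is nullable, also add FOLLOW(G) = { EOF, k, m, r, u, y, z }.
Union: FOLLOW(G) = { EOF, k, m, r, u, y, z }.

{ EOF, k, m, r, u, y, z }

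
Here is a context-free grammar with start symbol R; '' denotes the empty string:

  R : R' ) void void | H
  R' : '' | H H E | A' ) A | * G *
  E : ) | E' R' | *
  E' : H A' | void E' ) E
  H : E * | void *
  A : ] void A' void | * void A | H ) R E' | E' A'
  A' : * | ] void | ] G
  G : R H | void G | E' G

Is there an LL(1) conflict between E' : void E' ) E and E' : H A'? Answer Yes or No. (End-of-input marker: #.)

Yes

FIRST(void E' ) E) = { void } and FIRST(H A') = { ), *, void }.
Both contain void, so the two alternatives are not disjoint — LL(1) conflict.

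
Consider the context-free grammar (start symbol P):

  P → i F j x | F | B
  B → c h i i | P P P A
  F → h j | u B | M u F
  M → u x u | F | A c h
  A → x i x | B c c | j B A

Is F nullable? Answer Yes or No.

No nonterminal in this grammar is nullable.
No production of F has an RHS whose symbols are all nullable, so F is not nullable.

No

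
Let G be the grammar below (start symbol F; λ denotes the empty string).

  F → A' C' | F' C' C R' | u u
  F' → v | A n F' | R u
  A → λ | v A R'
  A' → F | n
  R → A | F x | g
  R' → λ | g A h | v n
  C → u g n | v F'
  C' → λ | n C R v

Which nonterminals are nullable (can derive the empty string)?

{ A, C', R, R' }

Directly nullable (have an λ-production): A, R', C'.
R → A with every symbol nullable, so R is nullable.
No other nonterminal has a production whose RHS symbols are all nullable.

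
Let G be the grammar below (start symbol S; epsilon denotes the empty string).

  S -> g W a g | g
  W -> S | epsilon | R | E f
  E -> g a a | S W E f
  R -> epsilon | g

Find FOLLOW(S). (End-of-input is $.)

{ $, a, g }

S is the start symbol, so $ ∈ FOLLOW(S).
In W -> S: S is at the end, add FOLLOW(W) = { a, g }.
In E -> S W E f: add FIRST(W E f) = { g }.
Union: FOLLOW(S) = { $, a, g }.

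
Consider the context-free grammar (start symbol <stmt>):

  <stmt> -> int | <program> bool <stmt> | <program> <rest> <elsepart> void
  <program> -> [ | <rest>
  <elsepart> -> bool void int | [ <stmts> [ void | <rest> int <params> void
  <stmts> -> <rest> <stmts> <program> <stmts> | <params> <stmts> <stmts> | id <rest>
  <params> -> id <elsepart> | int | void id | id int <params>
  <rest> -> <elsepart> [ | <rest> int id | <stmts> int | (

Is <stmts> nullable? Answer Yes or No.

No nonterminal in this grammar is nullable.
No production of <stmts> has an RHS whose symbols are all nullable, so <stmts> is not nullable.

No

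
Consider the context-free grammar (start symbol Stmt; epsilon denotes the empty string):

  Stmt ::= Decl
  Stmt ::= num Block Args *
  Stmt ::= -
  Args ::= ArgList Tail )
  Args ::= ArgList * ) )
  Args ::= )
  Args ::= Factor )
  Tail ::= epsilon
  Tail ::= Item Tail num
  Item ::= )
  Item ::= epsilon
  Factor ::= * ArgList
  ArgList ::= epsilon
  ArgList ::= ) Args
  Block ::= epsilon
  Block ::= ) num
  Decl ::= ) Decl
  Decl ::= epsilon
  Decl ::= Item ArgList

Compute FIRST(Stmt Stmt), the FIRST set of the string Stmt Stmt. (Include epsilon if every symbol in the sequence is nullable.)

Add FIRST(Stmt)\{epsilon} = { ), -, num }; Stmt is nullable, continue.
Add FIRST(Stmt)\{epsilon} = { ), -, num }; Stmt is nullable, continue.
Every symbol is nullable, so include epsilon.

{ ), -, num, epsilon }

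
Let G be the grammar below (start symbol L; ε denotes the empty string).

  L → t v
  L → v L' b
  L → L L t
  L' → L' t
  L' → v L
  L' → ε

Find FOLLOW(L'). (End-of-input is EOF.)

In L → v L' b: add FIRST(b) = { b }.
In L' → L' t: add FIRST(t) = { t }.
Union: FOLLOW(L') = { b, t }.

{ b, t }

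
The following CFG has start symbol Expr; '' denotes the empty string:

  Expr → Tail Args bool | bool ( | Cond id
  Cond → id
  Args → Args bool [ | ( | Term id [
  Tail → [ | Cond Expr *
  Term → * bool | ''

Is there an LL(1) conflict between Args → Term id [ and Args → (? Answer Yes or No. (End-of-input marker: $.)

No

FIRST(Term id [) = { *, id } and FIRST(() = { ( }.
The FIRST sets are disjoint and neither alternative is nullable — no conflict.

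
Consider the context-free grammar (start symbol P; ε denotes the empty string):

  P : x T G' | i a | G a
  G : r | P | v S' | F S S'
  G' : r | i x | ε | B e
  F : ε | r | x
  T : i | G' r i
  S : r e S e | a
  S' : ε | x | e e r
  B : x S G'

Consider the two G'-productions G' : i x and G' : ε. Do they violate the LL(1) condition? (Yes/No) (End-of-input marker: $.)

FIRST(i x) = { i } and FIRST(ε) = { ε }.
The second is nullable but FOLLOW(G') = { $, a, e, r } is disjoint from FIRST of the first.

No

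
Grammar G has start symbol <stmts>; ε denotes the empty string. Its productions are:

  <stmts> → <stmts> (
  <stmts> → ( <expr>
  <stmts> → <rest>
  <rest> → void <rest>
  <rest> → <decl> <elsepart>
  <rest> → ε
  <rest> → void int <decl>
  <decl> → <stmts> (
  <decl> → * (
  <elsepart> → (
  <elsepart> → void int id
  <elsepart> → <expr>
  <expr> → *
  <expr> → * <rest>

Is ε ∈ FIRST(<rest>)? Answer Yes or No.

<rest> has an ε-production, so <rest> ⇒ ε.

Yes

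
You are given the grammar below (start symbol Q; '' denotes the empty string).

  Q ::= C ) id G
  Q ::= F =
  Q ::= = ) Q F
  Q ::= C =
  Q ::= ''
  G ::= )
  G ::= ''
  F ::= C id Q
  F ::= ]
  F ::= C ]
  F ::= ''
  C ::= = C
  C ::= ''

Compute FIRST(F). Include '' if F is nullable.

{ =, ], id, '' }

From F ::= C id Q: C nullable, take FIRST(C) ∪ {id} = { =, id }.
F ::= ] contributes {]}.
From F ::= C ]: C nullable, take FIRST(C) ∪ {]} = { =, ] }.
F ::= '' contributes ''.
Union: FIRST(F) = { =, ], id, '' }.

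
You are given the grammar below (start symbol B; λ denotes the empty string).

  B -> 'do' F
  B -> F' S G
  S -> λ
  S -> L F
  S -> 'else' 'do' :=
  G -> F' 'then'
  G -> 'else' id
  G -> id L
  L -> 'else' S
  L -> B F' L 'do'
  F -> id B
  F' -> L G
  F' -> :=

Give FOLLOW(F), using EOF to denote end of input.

{ EOF, 'do', 'else', 'then', :=, id }

In B -> 'do' F: F is at the end, add FOLLOW(B) = { EOF, 'do', 'else', 'then', :=, id }.
In S -> L F: F is at the end, add FOLLOW(S) = { EOF, 'do', 'else', 'then', :=, id }.
Union: FOLLOW(F) = { EOF, 'do', 'else', 'then', :=, id }.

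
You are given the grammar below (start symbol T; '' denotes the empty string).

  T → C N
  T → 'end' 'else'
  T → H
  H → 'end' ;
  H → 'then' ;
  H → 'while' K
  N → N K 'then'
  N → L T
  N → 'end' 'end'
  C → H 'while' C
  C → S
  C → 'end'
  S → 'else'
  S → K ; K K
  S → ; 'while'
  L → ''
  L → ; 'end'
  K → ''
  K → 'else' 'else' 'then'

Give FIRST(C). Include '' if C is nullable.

{ 'else', 'end', 'then', 'while', ; }

From C → H 'while' C: add FIRST(H) = { 'end', 'then', 'while' }.
From C → S: add FIRST(S) = { 'else', ; }.
C → 'end' contributes {'end'}.
Union: FIRST(C) = { 'else', 'end', 'then', 'while', ; }.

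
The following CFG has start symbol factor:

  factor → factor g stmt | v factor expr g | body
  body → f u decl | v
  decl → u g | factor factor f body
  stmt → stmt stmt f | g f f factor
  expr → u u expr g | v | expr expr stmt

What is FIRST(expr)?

{ u, v }

expr → u u expr g contributes {u}.
expr → v contributes {v}.
From expr → expr expr stmt: add FIRST(expr) = { u, v }.
Union: FIRST(expr) = { u, v }.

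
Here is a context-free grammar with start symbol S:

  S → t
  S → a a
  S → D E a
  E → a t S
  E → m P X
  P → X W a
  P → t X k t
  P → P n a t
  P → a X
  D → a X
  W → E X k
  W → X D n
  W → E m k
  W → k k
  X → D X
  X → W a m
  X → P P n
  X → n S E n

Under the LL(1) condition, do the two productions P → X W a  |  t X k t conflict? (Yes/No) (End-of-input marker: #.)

FIRST(X W a) = { a, k, m, n, t } and FIRST(t X k t) = { t }.
Both contain t, so the two alternatives are not disjoint — LL(1) conflict.

Yes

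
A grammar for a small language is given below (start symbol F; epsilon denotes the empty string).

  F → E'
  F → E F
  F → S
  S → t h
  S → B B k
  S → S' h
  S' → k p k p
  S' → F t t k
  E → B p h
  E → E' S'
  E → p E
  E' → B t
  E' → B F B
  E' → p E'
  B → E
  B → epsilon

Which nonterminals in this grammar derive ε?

{ B }

Directly nullable (have an epsilon-production): B.
No other nonterminal has a production whose RHS symbols are all nullable.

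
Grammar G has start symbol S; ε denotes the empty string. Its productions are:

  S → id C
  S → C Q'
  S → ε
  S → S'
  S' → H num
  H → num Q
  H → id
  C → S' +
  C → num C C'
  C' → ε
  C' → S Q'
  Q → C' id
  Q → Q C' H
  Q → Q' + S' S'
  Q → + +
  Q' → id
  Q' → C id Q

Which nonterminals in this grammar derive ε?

Directly nullable (have an ε-production): S, C'.
No other nonterminal has a production whose RHS symbols are all nullable.

{ C', S }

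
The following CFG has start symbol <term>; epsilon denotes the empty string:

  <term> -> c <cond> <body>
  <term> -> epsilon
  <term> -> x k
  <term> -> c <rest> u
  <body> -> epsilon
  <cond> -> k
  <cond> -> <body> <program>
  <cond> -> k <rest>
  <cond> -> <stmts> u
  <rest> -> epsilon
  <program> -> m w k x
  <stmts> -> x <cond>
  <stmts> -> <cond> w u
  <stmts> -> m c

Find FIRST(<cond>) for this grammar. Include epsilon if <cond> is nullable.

<cond> -> k contributes {k}.
From <cond> -> <body> <program>: <body> nullable, take FIRST(<body>) ∪ FIRST(<program>) = { m }.
<cond> -> k <rest> contributes {k}.
From <cond> -> <stmts> u: add FIRST(<stmts>) = { k, m, x }.
Union: FIRST(<cond>) = { k, m, x }.

{ k, m, x }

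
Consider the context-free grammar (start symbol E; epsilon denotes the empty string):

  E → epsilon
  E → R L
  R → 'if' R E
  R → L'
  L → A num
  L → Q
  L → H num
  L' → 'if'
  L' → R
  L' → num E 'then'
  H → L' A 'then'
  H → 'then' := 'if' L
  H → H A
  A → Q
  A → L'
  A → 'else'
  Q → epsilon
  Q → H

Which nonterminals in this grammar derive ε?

{ A, E, L, Q }

Directly nullable (have an epsilon-production): E, Q.
L → Q with every symbol nullable, so L is nullable.
A → Q with every symbol nullable, so A is nullable.
No other nonterminal has a production whose RHS symbols are all nullable.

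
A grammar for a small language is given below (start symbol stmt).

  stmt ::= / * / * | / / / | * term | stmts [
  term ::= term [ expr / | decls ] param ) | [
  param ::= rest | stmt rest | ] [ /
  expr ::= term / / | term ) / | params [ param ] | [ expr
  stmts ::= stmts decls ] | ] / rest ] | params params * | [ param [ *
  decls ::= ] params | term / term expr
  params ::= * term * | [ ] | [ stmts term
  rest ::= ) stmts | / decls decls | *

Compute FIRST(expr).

{ *, [, ] }

From expr ::= term / /: add FIRST(term) = { [, ] }.
From expr ::= term ) /: add FIRST(term) = { [, ] }.
From expr ::= params [ param ]: add FIRST(params) = { *, [ }.
expr ::= [ expr contributes {[}.
Union: FIRST(expr) = { *, [, ] }.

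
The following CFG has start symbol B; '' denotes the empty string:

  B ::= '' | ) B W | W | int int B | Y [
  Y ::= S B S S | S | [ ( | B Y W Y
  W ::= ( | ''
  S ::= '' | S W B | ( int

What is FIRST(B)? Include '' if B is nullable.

{ (, ), [, int, '' }

B ::= '' contributes ''.
B ::= ) B W contributes {)}.
From B ::= W: add FIRST(W) = { (, '' } (including '' since W is nullable).
B ::= int int B contributes {int}.
From B ::= Y [: Y nullable, take FIRST(Y) ∪ {[} = { (, ), [, int }.
Union: FIRST(B) = { (, ), [, int, '' }.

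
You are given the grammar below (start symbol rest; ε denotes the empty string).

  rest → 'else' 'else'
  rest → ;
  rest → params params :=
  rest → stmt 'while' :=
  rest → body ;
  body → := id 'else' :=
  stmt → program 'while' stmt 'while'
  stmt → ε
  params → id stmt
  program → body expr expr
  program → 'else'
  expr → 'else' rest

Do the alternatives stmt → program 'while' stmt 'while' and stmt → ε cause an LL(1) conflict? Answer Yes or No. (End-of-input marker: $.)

Yes

FIRST(program 'while' stmt 'while') = { 'else', := } and FIRST(ε) = { ε }.
The second alternative is nullable and FOLLOW(stmt) = { 'while', :=, id } shares := with FIRST of the first — conflict.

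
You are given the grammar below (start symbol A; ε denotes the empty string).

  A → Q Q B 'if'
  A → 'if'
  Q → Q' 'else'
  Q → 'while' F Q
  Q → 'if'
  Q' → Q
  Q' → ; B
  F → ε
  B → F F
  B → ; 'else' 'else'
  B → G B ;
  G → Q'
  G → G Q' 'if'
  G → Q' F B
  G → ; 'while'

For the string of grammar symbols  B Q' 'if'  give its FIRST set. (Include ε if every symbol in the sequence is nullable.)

Add FIRST(B)\{ε} = { 'if', 'while', ; }; B is nullable, continue.
Add FIRST(Q') = { 'if', 'while', ; }; Q' is not nullable, stop.

{ 'if', 'while', ; }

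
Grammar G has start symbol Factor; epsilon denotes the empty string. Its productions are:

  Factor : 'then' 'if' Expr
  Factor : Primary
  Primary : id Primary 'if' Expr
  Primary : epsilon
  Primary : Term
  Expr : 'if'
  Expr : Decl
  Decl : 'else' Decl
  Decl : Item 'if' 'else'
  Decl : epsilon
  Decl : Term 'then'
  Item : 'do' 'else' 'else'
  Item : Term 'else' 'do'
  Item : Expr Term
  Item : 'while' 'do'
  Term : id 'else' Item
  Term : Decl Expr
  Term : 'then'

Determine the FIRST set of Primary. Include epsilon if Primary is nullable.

Primary : id Primary 'if' Expr contributes {id}.
Primary : epsilon contributes epsilon.
From Primary : Term: add FIRST(Term) = { 'do', 'else', 'if', 'then', 'while', id, epsilon } (including epsilon since Term is nullable).
Union: FIRST(Primary) = { 'do', 'else', 'if', 'then', 'while', id, epsilon }.

{ 'do', 'else', 'if', 'then', 'while', id, epsilon }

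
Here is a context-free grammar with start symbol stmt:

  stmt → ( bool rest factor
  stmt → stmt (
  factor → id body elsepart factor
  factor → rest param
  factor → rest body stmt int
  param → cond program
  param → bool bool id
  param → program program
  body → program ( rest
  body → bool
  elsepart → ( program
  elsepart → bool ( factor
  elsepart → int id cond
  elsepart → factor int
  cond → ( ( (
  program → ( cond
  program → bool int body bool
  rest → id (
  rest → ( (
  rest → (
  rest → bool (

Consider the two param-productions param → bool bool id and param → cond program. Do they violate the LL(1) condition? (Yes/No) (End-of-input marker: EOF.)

FIRST(bool bool id) = { bool } and FIRST(cond program) = { ( }.
The FIRST sets are disjoint and neither alternative is nullable — no conflict.

No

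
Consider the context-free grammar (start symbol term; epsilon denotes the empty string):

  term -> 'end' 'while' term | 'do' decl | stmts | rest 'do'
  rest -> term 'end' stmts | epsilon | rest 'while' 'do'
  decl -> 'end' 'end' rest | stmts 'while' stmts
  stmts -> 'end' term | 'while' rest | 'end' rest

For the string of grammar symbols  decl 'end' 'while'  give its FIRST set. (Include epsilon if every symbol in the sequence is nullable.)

Add FIRST(decl) = { 'end', 'while' }; decl is not nullable, stop.

{ 'end', 'while' }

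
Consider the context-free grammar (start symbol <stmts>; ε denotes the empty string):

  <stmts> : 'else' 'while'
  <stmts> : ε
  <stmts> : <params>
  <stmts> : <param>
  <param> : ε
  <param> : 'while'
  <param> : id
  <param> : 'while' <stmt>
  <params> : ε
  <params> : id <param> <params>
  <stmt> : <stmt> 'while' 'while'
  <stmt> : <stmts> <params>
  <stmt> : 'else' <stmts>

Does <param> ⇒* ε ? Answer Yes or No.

Yes

<param> has an ε-production, so <param> ⇒ ε.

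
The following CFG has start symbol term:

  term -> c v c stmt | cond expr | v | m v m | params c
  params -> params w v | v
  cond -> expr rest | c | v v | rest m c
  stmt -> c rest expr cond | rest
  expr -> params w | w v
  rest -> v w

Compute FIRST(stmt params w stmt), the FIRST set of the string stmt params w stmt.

{ c, v }

Add FIRST(stmt) = { c, v }; stmt is not nullable, stop.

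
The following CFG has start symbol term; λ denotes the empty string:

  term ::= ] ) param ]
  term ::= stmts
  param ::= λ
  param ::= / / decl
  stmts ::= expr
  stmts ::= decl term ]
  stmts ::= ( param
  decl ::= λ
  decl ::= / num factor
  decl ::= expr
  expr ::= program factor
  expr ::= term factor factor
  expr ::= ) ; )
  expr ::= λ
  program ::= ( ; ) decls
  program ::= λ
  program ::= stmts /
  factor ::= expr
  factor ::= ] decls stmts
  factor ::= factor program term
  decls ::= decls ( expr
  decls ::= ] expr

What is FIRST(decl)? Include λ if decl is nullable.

{ (, ), /, ], λ }

decl ::= λ contributes λ.
decl ::= / num factor contributes {/}.
From decl ::= expr: add FIRST(expr) = { (, ), /, ], λ } (including λ since expr is nullable).
Union: FIRST(decl) = { (, ), /, ], λ }.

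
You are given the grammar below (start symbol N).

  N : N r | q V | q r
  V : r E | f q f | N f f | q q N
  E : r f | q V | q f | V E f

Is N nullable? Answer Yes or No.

No nonterminal in this grammar is nullable.
No production of N has an RHS whose symbols are all nullable, so N is not nullable.

No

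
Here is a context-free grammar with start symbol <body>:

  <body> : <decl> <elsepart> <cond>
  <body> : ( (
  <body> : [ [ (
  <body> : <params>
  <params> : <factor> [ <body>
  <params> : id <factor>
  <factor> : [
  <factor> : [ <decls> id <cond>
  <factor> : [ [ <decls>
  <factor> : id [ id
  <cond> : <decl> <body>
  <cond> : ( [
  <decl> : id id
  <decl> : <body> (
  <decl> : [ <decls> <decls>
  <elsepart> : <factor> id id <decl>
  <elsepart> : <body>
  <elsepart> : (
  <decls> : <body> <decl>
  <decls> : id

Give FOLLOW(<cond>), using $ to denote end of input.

In <body> : <decl> <elsepart> <cond>: <cond> is at the end, add FOLLOW(<body>) = { $, (, [, id }.
In <factor> : [ <decls> id <cond>: <cond> is at the end, add FOLLOW(<factor>) = { $, (, [, id }.
Union: FOLLOW(<cond>) = { $, (, [, id }.

{ $, (, [, id }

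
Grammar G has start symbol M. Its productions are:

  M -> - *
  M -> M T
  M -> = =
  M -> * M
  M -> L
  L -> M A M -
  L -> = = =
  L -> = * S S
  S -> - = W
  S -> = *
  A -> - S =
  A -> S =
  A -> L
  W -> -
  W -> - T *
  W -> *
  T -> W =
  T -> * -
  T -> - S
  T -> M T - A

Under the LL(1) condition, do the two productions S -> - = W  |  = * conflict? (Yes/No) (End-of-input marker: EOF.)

FIRST(- = W) = { - } and FIRST(= *) = { = }.
The FIRST sets are disjoint and neither alternative is nullable — no conflict.

No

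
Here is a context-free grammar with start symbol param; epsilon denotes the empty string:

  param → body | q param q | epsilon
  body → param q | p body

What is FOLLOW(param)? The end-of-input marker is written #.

param is the start symbol, so # ∈ FOLLOW(param).
In param → q param q: add FIRST(q) = { q }.
In body → param q: add FIRST(q) = { q }.
Union: FOLLOW(param) = { #, q }.

{ #, q }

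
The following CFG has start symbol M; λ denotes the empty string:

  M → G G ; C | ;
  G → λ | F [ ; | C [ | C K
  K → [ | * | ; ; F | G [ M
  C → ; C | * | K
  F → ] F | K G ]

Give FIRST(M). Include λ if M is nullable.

From M → G G ; C: G, G nullable, take FIRST(G) ∪ FIRST(G) ∪ {;} = { *, ;, [, ] }.
M → ; contributes {;}.
Union: FIRST(M) = { *, ;, [, ] }.

{ *, ;, [, ] }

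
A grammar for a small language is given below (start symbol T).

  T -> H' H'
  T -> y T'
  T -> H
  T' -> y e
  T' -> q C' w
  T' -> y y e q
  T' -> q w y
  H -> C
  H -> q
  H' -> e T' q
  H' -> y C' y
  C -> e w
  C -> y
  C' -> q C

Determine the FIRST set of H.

{ e, q, y }

From H -> C: add FIRST(C) = { e, y }.
H -> q contributes {q}.
Union: FIRST(H) = { e, q, y }.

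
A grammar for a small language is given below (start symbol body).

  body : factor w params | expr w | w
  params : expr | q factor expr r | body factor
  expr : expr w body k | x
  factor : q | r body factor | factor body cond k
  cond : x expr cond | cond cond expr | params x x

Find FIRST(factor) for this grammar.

factor : q contributes {q}.
factor : r body factor contributes {r}.
From factor : factor body cond k: add FIRST(factor) = { q, r }.
Union: FIRST(factor) = { q, r }.

{ q, r }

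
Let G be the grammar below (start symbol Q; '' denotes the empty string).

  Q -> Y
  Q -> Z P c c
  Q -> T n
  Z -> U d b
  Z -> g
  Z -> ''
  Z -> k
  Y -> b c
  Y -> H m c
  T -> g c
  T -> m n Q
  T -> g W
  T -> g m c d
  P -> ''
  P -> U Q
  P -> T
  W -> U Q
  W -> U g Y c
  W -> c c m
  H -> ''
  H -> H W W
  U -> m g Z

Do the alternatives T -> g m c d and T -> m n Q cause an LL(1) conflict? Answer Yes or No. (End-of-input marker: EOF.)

No

FIRST(g m c d) = { g } and FIRST(m n Q) = { m }.
The FIRST sets are disjoint and neither alternative is nullable — no conflict.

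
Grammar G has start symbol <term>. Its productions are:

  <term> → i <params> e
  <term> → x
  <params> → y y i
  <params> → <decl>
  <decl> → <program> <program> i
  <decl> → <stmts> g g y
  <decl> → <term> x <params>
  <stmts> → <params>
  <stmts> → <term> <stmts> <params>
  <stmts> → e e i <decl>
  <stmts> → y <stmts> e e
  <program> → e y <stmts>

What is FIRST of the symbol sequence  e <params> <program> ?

e is a terminal; add {e} and stop.

{ e }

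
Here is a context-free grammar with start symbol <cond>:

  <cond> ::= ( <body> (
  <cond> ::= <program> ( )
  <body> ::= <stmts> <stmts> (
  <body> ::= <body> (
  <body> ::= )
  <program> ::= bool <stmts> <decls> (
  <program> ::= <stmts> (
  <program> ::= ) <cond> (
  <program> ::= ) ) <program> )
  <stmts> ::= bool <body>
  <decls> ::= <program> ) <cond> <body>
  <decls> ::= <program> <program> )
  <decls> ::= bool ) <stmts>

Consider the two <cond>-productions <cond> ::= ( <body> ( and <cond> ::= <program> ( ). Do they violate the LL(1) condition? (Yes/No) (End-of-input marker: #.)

FIRST(( <body> () = { ( } and FIRST(<program> ( )) = { ), bool }.
The FIRST sets are disjoint and neither alternative is nullable — no conflict.

No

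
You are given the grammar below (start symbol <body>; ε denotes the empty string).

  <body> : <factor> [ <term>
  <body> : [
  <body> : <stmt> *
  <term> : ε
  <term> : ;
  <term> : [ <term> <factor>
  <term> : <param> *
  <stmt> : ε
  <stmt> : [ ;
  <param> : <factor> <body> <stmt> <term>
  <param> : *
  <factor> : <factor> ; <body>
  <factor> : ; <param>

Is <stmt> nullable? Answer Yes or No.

Yes

<stmt> has an ε-production, so <stmt> ⇒ ε.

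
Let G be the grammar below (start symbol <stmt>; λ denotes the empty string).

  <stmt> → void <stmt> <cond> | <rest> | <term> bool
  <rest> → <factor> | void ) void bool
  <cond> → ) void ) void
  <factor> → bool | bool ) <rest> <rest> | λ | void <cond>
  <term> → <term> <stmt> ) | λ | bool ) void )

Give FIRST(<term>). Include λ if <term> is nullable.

{ ), bool, void, λ }

From <term> → <term> <stmt> ): <term>, <stmt> nullable, take FIRST(<term>) ∪ FIRST(<stmt>) ∪ {)} = { ), bool, void }.
<term> → λ contributes λ.
<term> → bool ) void ) contributes {bool}.
Union: FIRST(<term>) = { ), bool, void, λ }.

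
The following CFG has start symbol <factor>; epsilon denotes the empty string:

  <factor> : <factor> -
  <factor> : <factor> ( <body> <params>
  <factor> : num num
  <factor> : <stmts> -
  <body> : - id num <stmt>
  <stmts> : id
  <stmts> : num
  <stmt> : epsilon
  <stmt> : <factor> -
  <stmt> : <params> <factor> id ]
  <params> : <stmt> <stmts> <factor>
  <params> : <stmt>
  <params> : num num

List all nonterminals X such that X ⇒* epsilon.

{ <params>, <stmt> }

Directly nullable (have an epsilon-production): <stmt>.
<params> : <stmt> with every symbol nullable, so <params> is nullable.
No other nonterminal has a production whose RHS symbols are all nullable.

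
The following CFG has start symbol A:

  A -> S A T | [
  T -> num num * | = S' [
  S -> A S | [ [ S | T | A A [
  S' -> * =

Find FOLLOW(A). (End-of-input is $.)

{ $, =, [, num }

A is the start symbol, so $ ∈ FOLLOW(A).
In A -> S A T: add FIRST(T) = { =, num }.
In S -> A S: add FIRST(S) = { =, [, num }.
In S -> A A [: add FIRST(A [) = { =, [, num }.
In S -> A A [: add FIRST([) = { [ }.
Union: FOLLOW(A) = { $, =, [, num }.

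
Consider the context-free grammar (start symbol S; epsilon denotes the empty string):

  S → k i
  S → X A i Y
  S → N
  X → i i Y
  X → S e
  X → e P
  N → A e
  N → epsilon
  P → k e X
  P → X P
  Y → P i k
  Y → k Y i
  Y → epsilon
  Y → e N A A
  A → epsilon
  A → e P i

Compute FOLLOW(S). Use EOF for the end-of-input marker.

{ EOF, e }

S is the start symbol, so EOF ∈ FOLLOW(S).
In X → S e: add FIRST(e) = { e }.
Union: FOLLOW(S) = { EOF, e }.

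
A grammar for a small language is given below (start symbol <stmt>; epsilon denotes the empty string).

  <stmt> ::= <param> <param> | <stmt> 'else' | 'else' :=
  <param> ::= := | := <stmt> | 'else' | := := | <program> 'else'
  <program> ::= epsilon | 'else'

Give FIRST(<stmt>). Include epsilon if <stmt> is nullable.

From <stmt> ::= <param> <param>: add FIRST(<param>) = { 'else', := }.
From <stmt> ::= <stmt> 'else': add FIRST(<stmt>) = { 'else', := }.
<stmt> ::= 'else' := contributes {'else'}.
Union: FIRST(<stmt>) = { 'else', := }.

{ 'else', := }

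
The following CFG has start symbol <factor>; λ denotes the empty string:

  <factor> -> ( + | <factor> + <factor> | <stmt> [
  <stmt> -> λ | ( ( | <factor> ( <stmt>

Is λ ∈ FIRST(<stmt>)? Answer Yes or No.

Yes

<stmt> has an λ-production, so <stmt> ⇒ λ.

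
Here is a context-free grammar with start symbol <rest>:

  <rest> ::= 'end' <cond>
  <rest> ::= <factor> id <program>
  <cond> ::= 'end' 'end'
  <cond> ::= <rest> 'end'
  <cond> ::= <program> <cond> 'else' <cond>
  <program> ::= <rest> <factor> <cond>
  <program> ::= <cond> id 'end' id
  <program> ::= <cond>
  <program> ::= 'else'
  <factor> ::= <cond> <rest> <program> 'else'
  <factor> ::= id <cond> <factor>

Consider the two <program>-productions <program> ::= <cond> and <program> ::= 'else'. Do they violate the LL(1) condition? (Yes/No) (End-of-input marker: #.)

FIRST(<cond>) = { 'else', 'end', id } and FIRST('else') = { 'else' }.
Both contain 'else', so the two alternatives are not disjoint — LL(1) conflict.

Yes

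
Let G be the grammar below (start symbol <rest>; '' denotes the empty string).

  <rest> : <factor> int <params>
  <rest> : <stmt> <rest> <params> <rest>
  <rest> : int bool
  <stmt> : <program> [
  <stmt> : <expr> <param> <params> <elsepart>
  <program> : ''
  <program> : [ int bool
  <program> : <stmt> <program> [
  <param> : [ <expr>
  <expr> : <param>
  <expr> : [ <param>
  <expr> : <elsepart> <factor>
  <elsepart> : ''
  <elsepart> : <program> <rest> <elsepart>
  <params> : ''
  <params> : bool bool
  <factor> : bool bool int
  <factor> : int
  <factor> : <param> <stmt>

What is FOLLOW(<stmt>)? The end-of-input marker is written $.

In <rest> : <stmt> <rest> <params> <rest>: add FIRST(<rest> <params> <rest>) = { [, bool, int }.
In <program> : <stmt> <program> [: add FIRST(<program> [) = { [, bool, int }.
In <factor> : <param> <stmt>: <stmt> is at the end, add FOLLOW(<factor>) = { [, bool, int }.
Union: FOLLOW(<stmt>) = { [, bool, int }.

{ [, bool, int }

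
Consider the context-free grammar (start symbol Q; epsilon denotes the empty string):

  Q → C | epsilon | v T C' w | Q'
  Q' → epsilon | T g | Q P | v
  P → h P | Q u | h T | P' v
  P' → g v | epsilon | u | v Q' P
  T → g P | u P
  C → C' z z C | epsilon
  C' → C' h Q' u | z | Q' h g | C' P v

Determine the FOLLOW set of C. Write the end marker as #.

{ #, g, h, u, v, z }

In Q → C: C is at the end, add FOLLOW(Q) = { #, g, h, u, v, z }.
In C → C' z z C: C is at the end, add FOLLOW(C) = { #, g, h, u, v, z }.
Union: FOLLOW(C) = { #, g, h, u, v, z }.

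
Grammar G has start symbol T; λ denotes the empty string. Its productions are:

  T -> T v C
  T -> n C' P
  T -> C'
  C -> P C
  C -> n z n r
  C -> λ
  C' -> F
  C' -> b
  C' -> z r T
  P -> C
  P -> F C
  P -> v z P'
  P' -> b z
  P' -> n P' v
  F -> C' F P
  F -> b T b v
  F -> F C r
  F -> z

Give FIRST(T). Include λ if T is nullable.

{ b, n, z }

From T -> T v C: add FIRST(T) = { b, n, z }.
T -> n C' P contributes {n}.
From T -> C': add FIRST(C') = { b, z }.
Union: FIRST(T) = { b, n, z }.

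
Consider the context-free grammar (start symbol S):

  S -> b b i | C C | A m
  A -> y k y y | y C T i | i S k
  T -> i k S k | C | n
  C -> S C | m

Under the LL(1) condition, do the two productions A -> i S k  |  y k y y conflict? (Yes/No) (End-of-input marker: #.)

FIRST(i S k) = { i } and FIRST(y k y y) = { y }.
The FIRST sets are disjoint and neither alternative is nullable — no conflict.

No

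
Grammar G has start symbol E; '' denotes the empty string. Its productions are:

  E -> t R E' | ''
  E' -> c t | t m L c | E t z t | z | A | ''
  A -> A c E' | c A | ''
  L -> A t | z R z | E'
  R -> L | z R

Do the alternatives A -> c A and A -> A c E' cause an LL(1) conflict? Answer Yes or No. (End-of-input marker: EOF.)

FIRST(c A) = { c } and FIRST(A c E') = { c }.
Both contain c, so the two alternatives are not disjoint — LL(1) conflict.

Yes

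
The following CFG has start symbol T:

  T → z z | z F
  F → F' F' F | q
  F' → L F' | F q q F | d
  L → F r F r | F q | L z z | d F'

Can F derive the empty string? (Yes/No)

No nonterminal in this grammar is nullable.
No production of F has an RHS whose symbols are all nullable, so F is not nullable.

No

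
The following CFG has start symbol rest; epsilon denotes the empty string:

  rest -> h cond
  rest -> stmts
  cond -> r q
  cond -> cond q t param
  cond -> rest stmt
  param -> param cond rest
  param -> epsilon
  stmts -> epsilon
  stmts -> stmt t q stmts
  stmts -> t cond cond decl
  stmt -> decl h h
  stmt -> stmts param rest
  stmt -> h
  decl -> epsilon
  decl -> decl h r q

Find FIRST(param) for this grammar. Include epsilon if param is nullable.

{ h, q, r, t, epsilon }

From param -> param cond rest: param, cond, rest nullable, take FIRST(param) ∪ FIRST(cond) ∪ FIRST(rest) = { h, q, r, t }; also epsilon since the whole RHS is nullable.
param -> epsilon contributes epsilon.
Union: FIRST(param) = { h, q, r, t, epsilon }.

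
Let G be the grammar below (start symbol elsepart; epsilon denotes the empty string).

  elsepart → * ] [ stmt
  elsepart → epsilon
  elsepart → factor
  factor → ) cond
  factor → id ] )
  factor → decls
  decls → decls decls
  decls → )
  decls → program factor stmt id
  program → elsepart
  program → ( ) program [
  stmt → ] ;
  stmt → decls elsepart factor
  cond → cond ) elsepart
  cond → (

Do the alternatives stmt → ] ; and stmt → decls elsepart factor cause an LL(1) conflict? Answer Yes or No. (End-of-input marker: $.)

No

FIRST(] ;) = { ] } and FIRST(decls elsepart factor) = { (, ), *, id }.
The FIRST sets are disjoint and neither alternative is nullable — no conflict.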